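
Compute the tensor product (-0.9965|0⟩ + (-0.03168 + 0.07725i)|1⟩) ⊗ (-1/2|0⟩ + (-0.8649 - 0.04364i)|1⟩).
0.4983|00⟩ + (0.8619 + 0.04349i)|01⟩ + (0.01584 - 0.03863i)|10⟩ + (0.03077 - 0.06543i)|11⟩

amp(|b₁b₂…⟩) = product of the factor amplitudes for bits b₁, b₂, …; only kets whose every factor amplitude is nonzero survive.
|00⟩: (-0.9965)(-1/2) = 0.4983
|01⟩: (-0.9965)(-0.8649 - 0.04364i) = (0.8619 + 0.04349i)
|10⟩: (-0.03168 + 0.07725i)(-1/2) = (0.01584 - 0.03863i)
|11⟩: (-0.03168 + 0.07725i)(-0.8649 - 0.04364i) = (0.03077 - 0.06543i)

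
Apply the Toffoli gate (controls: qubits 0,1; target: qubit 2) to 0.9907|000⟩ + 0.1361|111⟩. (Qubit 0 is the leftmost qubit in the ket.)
0.9907|000⟩ + 0.1361|110⟩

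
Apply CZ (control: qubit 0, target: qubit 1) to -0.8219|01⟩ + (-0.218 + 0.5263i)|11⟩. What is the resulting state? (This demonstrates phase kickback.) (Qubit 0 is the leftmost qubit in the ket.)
-0.8219|01⟩ + (0.218 - 0.5263i)|11⟩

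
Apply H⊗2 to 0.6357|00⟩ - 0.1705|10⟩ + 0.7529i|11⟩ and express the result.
(0.2326 + 0.3765i)|00⟩ + (0.2326 - 0.3765i)|01⟩ + (0.4031 - 0.3765i)|10⟩ + (0.4031 + 0.3765i)|11⟩

H⊗2 gives amp(|y⟩) = (1/2) Σ_x (−1)^(x·y) amp(|x⟩), where x·y is the number of positions in which both x and y have a 1.
|00⟩: (0.6357 - 0.1705 + 0.7529i)/2 = (0.2326 + 0.3765i)
|01⟩: (0.6357 - 0.1705 - 0.7529i)/2 = (0.2326 - 0.3765i)
|10⟩: (0.6357 + 0.1705 - 0.7529i)/2 = (0.4031 - 0.3765i)
|11⟩: (0.6357 + 0.1705 + 0.7529i)/2 = (0.4031 + 0.3765i)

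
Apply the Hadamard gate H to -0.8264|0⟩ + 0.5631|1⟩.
-0.1862|0⟩ - 0.9825|1⟩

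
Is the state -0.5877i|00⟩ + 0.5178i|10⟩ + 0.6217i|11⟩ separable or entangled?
Entangled

Writing the state as a|00⟩ + b|01⟩ + c|10⟩ + d|11⟩, it is a product state iff ad − bc = 0.
Here (a, b, c, d) = (-0.5877i, 0, 0.5178i, 0.6217i): ad − bc = (-0.5877i)(0.6217i) − (0)(0.5178i) = 0.3654 ≠ 0, so the state is entangled.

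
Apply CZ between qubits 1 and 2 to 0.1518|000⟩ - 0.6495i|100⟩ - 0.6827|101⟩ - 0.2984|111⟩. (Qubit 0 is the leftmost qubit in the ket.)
0.1518|000⟩ - 0.6495i|100⟩ - 0.6827|101⟩ + 0.2984|111⟩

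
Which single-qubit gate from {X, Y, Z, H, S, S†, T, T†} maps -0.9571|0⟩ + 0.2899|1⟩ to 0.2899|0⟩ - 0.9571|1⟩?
X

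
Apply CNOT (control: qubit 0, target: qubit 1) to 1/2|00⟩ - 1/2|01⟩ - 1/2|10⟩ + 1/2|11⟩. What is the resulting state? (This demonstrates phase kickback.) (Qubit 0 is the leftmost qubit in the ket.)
1/2|00⟩ - 1/2|01⟩ + 1/2|10⟩ - 1/2|11⟩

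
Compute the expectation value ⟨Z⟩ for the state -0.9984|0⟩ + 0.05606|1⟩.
0.9937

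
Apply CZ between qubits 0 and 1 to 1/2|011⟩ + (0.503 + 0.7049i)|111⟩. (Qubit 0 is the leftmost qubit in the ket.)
1/2|011⟩ + (-0.503 - 0.7049i)|111⟩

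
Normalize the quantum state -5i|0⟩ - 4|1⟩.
-0.7809i|0⟩ - 0.6247|1⟩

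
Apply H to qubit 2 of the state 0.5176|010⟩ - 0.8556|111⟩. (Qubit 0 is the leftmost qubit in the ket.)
0.366|010⟩ + 0.366|011⟩ - 0.605|110⟩ + 0.605|111⟩

H on qubit 2 mixes each pair of kets that differ only in qubit 2: amplitudes (a, b) of (|…0…⟩, |…1…⟩) become ((a + b)/√2, (a − b)/√2). Kets absent from the input have amplitude 0.
(|010⟩, |011⟩): (a, b) = (0.5176, 0) → (0.366, 0.366)
(|110⟩, |111⟩): (a, b) = (0, -0.8556) → (-0.605, 0.605)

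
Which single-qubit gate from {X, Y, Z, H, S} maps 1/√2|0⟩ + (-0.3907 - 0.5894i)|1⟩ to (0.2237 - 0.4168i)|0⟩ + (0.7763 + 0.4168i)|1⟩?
H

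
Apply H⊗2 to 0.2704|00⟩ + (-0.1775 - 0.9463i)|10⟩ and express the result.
(0.04645 - 0.4732i)|00⟩ + (0.04645 - 0.4732i)|01⟩ + (0.224 + 0.4732i)|10⟩ + (0.224 + 0.4732i)|11⟩

H⊗2 gives amp(|y⟩) = (1/2) Σ_x (−1)^(x·y) amp(|x⟩), where x·y is the number of positions in which both x and y have a 1.
|00⟩: (0.2704 + (-0.1775 - 0.9463i))/2 = (0.04645 - 0.4732i)
|01⟩: (0.2704 + (-0.1775 - 0.9463i))/2 = (0.04645 - 0.4732i)
|10⟩: (0.2704 - (-0.1775 - 0.9463i))/2 = (0.224 + 0.4732i)
|11⟩: (0.2704 - (-0.1775 - 0.9463i))/2 = (0.224 + 0.4732i)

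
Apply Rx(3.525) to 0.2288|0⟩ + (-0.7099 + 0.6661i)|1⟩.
(0.6103 + 0.6969i)|0⟩ + (0.1353 - 0.3515i)|1⟩

Rx(3.525) = [[cos(θ/2), −i·sin(θ/2)], [−i·sin(θ/2), cos(θ/2)]]; θ = 3.525, cos(θ/2) ≈ -0.190532, sin(θ/2) ≈ 0.981681.
With a = amp(|0⟩) = 0.2288 and b = amp(|1⟩) = (-0.7099 + 0.6661i):
new amp(|0⟩) = (-0.190532)·a + (-0.981681i)·b = (0.6103 + 0.6969i)
new amp(|1⟩) = (-0.981681i)·a + (-0.190532)·b = (0.1353 - 0.3515i)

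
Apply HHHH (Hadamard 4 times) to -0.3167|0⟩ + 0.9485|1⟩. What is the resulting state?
-0.3167|0⟩ + 0.9485|1⟩

H² = I, so an even number of Hadamards cancels: H^4 = I and the state is unchanged.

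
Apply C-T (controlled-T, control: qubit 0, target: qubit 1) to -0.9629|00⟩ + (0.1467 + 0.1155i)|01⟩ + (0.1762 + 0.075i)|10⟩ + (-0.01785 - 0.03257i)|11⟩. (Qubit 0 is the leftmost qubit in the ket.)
-0.9629|00⟩ + (0.1467 + 0.1155i)|01⟩ + (0.1762 + 0.075i)|10⟩ + (0.01041 - 0.03565i)|11⟩

C-T leaves the control-|0⟩ kets |00⟩, |01⟩ unchanged and applies T to qubit 1 on the control-|1⟩ pair (|10⟩, |11⟩).
T = [[1, 0], [0, (1/√2 + (1/√2)i)]].
With a = amp(|10⟩) = (0.1762 + 0.075i) and b = amp(|11⟩) = (-0.01785 - 0.03257i):
new amp(|10⟩) = (1)·a = (0.1762 + 0.075i)
new amp(|11⟩) = (1/√2 + (1/√2)i)·b = (0.01041 - 0.03565i)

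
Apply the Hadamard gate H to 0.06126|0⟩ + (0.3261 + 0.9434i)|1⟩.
(0.2739 + 0.6671i)|0⟩ + (-0.1873 - 0.6671i)|1⟩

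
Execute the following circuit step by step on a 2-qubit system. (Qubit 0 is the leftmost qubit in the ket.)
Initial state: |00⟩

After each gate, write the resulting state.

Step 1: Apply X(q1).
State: |01⟩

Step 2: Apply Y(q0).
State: i|11⟩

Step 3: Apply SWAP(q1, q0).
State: i|11⟩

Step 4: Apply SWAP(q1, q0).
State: i|11⟩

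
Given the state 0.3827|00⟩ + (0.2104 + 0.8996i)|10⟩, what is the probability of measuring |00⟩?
0.1465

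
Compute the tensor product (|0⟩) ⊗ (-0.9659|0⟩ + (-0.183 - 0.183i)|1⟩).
-0.9659|00⟩ + (-0.183 - 0.183i)|01⟩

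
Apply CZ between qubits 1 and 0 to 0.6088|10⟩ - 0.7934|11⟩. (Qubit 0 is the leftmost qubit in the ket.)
0.6088|10⟩ + 0.7934|11⟩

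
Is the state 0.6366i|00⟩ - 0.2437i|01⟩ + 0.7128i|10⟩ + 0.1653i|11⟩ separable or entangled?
Entangled

Writing the state as a|00⟩ + b|01⟩ + c|10⟩ + d|11⟩, it is a product state iff ad − bc = 0.
Here (a, b, c, d) = (0.6366i, -0.2437i, 0.7128i, 0.1653i): ad − bc = (0.6366i)(0.1653i) − (-0.2437i)(0.7128i) = -0.2789 ≠ 0, so the state is entangled.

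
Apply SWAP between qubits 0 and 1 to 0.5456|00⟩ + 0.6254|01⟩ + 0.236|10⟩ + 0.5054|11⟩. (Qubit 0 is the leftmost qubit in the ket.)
0.5456|00⟩ + 0.236|01⟩ + 0.6254|10⟩ + 0.5054|11⟩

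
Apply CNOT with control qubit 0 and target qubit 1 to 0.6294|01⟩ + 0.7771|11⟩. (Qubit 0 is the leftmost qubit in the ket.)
0.6294|01⟩ + 0.7771|10⟩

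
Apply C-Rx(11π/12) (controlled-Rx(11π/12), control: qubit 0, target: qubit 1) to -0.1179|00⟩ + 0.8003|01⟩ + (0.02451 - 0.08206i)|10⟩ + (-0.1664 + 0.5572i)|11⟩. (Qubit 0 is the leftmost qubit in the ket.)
-0.1179|00⟩ + 0.8003|01⟩ + (0.5556 + 0.1543i)|10⟩ + (-0.1031 + 0.04843i)|11⟩

C-Rx(11π/12) leaves the control-|0⟩ kets |00⟩, |01⟩ unchanged and applies Rx(11π/12) to qubit 1 on the control-|1⟩ pair (|10⟩, |11⟩).
Rx(11π/12) = [[cos(θ/2), −i·sin(θ/2)], [−i·sin(θ/2), cos(θ/2)]]; θ = 11π/12, cos(θ/2) ≈ 0.130526, sin(θ/2) ≈ 0.991445.
With a = amp(|10⟩) = (0.02451 - 0.08206i) and b = amp(|11⟩) = (-0.1664 + 0.5572i):
new amp(|10⟩) = (0.130526)·a + (-0.991445i)·b = (0.5556 + 0.1543i)
new amp(|11⟩) = (-0.991445i)·a + (0.130526)·b = (-0.1031 + 0.04843i)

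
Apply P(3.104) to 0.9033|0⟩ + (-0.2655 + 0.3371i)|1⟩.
0.9033|0⟩ + (0.2526 - 0.3468i)|1⟩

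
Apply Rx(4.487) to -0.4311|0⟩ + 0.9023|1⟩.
(0.2686 - 0.7057i)|0⟩ + (-0.5622 + 0.3372i)|1⟩

Rx(4.487) = [[cos(θ/2), −i·sin(θ/2)], [−i·sin(θ/2), cos(θ/2)]]; θ = 4.487, cos(θ/2) ≈ -0.623103, sin(θ/2) ≈ 0.78214.
With a = amp(|0⟩) = -0.4311 and b = amp(|1⟩) = 0.9023:
new amp(|0⟩) = (-0.623103)·a + (-0.78214i)·b = (0.2686 - 0.7057i)
new amp(|1⟩) = (-0.78214i)·a + (-0.623103)·b = (-0.5622 + 0.3372i)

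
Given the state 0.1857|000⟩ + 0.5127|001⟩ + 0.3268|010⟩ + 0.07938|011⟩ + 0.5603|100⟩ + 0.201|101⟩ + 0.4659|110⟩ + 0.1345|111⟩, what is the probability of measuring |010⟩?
0.1068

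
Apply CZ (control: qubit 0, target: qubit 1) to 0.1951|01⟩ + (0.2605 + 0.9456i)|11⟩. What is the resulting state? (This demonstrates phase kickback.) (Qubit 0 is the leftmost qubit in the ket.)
0.1951|01⟩ + (-0.2605 - 0.9456i)|11⟩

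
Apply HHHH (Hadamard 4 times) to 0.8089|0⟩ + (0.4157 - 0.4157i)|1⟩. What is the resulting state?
0.8089|0⟩ + (0.4157 - 0.4157i)|1⟩

H² = I, so an even number of Hadamards cancels: H^4 = I and the state is unchanged.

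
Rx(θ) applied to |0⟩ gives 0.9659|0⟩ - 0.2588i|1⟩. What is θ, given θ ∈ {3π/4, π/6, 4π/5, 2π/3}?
π/6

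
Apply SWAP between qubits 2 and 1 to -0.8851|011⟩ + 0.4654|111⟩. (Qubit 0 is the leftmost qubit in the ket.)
-0.8851|011⟩ + 0.4654|111⟩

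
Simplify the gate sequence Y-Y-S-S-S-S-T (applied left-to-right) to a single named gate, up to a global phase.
T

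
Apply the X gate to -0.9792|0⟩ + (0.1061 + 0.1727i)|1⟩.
(0.1061 + 0.1727i)|0⟩ - 0.9792|1⟩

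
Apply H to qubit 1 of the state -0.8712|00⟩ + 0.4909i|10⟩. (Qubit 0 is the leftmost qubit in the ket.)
-0.616|00⟩ - 0.616|01⟩ + 0.3471i|10⟩ + 0.3471i|11⟩

H on qubit 1 mixes each pair of kets that differ only in qubit 1: amplitudes (a, b) of (|…0…⟩, |…1…⟩) become ((a + b)/√2, (a − b)/√2). Kets absent from the input have amplitude 0.
(|00⟩, |01⟩): (a, b) = (-0.8712, 0) → (-0.616, -0.616)
(|10⟩, |11⟩): (a, b) = (0.4909i, 0) → (0.3471i, 0.3471i)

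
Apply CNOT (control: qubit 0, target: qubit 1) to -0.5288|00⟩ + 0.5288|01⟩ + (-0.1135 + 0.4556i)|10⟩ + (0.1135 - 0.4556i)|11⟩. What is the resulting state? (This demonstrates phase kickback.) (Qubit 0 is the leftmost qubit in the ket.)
-0.5288|00⟩ + 0.5288|01⟩ + (0.1135 - 0.4556i)|10⟩ + (-0.1135 + 0.4556i)|11⟩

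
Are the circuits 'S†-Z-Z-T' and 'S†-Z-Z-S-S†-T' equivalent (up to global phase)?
Yes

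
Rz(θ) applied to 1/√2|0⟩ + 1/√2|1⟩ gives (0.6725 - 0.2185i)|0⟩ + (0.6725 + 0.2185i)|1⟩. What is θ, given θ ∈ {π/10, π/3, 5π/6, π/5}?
π/5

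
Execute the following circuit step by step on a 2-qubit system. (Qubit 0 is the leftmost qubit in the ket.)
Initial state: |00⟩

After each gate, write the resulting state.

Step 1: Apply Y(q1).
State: i|01⟩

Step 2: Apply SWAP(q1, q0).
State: i|10⟩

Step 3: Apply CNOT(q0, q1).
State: i|11⟩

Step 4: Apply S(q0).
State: -|11⟩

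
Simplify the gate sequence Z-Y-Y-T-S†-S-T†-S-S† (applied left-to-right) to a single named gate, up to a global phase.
Z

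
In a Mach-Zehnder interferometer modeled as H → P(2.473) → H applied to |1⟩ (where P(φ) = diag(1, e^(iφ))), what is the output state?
(0.8923 - 0.3099i)|0⟩ + (0.1077 + 0.3099i)|1⟩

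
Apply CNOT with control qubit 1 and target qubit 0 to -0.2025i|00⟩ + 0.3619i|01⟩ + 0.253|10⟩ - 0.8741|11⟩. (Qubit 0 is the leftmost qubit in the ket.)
-0.2025i|00⟩ - 0.8741|01⟩ + 0.253|10⟩ + 0.3619i|11⟩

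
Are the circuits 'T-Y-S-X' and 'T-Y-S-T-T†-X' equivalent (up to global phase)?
Yes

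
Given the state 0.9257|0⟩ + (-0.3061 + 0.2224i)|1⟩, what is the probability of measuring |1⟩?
0.1432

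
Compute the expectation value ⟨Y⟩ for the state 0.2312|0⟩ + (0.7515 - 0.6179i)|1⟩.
-0.2857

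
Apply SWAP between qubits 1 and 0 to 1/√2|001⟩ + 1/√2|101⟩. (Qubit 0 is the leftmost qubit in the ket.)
1/√2|001⟩ + 1/√2|011⟩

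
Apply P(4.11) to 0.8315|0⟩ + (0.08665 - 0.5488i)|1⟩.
0.8315|0⟩ + (-0.5013 + 0.2396i)|1⟩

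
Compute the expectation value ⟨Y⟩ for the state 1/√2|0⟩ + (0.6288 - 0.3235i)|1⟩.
-0.4575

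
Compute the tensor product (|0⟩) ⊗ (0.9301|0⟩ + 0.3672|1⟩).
0.9301|00⟩ + 0.3672|01⟩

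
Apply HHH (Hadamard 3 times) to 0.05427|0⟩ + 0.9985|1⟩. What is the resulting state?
0.7444|0⟩ - 0.6677|1⟩

H² = I, so H^3 = H: a single Hadamard. With (a, b) = (0.05427, 0.9985), H gives ((a + b)/√2, (a − b)/√2) = (0.7444, -0.6677).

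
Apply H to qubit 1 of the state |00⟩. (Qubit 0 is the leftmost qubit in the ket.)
1/√2|00⟩ + 1/√2|01⟩

H on qubit 1 mixes each pair of kets that differ only in qubit 1: amplitudes (a, b) of (|…0…⟩, |…1…⟩) become ((a + b)/√2, (a − b)/√2). Kets absent from the input have amplitude 0.
(|00⟩, |01⟩): (a, b) = (1, 0) → (1/√2, 1/√2)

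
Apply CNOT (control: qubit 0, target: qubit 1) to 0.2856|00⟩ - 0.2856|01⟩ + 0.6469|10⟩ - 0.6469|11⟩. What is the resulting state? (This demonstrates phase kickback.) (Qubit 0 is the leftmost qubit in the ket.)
0.2856|00⟩ - 0.2856|01⟩ - 0.6469|10⟩ + 0.6469|11⟩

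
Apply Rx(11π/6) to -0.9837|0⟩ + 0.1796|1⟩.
(0.9502 - 0.04648i)|0⟩ + (-0.1735 + 0.2546i)|1⟩

Rx(11π/6) = [[cos(θ/2), −i·sin(θ/2)], [−i·sin(θ/2), cos(θ/2)]]; θ = 11π/6, cos(θ/2) ≈ -0.965926, sin(θ/2) ≈ 0.258819.
With a = amp(|0⟩) = -0.9837 and b = amp(|1⟩) = 0.1796:
new amp(|0⟩) = (-0.965926)·a + (-0.258819i)·b = (0.9502 - 0.04648i)
new amp(|1⟩) = (-0.258819i)·a + (-0.965926)·b = (-0.1735 + 0.2546i)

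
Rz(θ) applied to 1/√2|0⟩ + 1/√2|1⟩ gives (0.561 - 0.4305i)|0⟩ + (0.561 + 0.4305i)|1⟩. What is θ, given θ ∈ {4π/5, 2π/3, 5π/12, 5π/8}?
5π/12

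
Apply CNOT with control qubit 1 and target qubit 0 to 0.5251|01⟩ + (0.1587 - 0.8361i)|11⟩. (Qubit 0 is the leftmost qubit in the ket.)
(0.1587 - 0.8361i)|01⟩ + 0.5251|11⟩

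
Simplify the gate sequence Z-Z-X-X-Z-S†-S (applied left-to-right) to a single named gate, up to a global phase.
Z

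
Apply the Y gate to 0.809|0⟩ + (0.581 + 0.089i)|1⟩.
(0.089 - 0.581i)|0⟩ + 0.809i|1⟩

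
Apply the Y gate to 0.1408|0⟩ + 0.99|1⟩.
-0.99i|0⟩ + 0.1408i|1⟩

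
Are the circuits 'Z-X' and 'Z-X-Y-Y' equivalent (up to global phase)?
Yes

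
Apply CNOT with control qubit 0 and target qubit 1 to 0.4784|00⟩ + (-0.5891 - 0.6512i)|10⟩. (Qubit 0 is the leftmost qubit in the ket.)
0.4784|00⟩ + (-0.5891 - 0.6512i)|11⟩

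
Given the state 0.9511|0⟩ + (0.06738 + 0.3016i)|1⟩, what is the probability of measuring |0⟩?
0.9046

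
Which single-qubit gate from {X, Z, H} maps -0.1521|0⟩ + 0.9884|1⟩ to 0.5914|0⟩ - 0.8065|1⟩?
H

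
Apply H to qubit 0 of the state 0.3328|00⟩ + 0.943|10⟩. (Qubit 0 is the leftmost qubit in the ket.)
0.9021|00⟩ - 0.4315|10⟩

H on qubit 0 mixes each pair of kets that differ only in qubit 0: amplitudes (a, b) of (|…0…⟩, |…1…⟩) become ((a + b)/√2, (a − b)/√2). Kets absent from the input have amplitude 0.
(|00⟩, |10⟩): (a, b) = (0.3328, 0.943) → (0.9021, -0.4315)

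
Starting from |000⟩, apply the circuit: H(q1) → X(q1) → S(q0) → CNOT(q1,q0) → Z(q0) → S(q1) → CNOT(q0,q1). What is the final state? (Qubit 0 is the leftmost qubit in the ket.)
1/√2|000⟩ - (1/√2)i|100⟩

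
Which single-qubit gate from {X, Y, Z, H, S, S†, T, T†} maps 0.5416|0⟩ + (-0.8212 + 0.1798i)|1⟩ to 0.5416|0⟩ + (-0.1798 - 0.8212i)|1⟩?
S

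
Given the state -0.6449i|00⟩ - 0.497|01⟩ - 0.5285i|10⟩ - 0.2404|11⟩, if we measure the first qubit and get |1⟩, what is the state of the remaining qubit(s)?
-0.9103i|0⟩ - 0.414|1⟩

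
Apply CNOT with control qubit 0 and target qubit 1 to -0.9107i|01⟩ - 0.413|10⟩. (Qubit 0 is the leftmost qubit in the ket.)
-0.9107i|01⟩ - 0.413|11⟩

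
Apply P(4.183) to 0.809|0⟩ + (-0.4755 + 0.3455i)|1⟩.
0.809|0⟩ + (0.5383 + 0.2359i)|1⟩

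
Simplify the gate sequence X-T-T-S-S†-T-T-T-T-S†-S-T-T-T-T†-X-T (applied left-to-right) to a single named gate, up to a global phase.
T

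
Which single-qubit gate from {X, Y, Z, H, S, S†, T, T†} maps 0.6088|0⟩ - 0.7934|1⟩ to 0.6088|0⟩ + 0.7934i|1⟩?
S†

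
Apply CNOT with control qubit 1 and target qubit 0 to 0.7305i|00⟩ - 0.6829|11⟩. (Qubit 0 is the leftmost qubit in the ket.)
0.7305i|00⟩ - 0.6829|01⟩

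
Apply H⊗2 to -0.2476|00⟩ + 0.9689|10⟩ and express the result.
0.3607|00⟩ + 0.3607|01⟩ - 0.6083|10⟩ - 0.6083|11⟩

H⊗2 gives amp(|y⟩) = (1/2) Σ_x (−1)^(x·y) amp(|x⟩), where x·y is the number of positions in which both x and y have a 1.
|00⟩: (-0.2476 + 0.9689)/2 = 0.3607
|01⟩: (-0.2476 + 0.9689)/2 = 0.3607
|10⟩: (-0.2476 - 0.9689)/2 = -0.6083
|11⟩: (-0.2476 - 0.9689)/2 = -0.6083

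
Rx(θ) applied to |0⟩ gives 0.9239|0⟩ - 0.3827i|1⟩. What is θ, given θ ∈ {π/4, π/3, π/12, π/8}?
π/4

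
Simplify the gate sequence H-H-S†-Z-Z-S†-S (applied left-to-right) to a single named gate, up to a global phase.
S†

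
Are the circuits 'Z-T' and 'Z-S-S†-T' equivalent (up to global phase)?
Yes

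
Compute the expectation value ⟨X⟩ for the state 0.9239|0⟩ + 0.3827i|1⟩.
0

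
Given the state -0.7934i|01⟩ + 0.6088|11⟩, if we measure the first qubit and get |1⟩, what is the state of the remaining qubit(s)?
|1⟩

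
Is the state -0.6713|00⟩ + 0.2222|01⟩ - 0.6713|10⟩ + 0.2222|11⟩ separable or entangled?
Separable

Writing the state as a|00⟩ + b|01⟩ + c|10⟩ + d|11⟩, it is a product state iff ad − bc = 0.
Here (a, b, c, d) = (-0.6713, 0.2222, -0.6713, 0.2222): ad − bc = (-0.6713)(0.2222) − (0.2222)(-0.6713) = 0, so the state is separable.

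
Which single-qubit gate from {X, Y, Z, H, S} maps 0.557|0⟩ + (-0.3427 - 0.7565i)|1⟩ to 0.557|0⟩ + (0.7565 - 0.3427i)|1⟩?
S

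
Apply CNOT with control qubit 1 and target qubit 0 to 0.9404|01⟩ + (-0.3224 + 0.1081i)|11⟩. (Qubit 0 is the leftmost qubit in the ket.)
(-0.3224 + 0.1081i)|01⟩ + 0.9404|11⟩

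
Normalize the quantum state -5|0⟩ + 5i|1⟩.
-1/√2|0⟩ + (1/√2)i|1⟩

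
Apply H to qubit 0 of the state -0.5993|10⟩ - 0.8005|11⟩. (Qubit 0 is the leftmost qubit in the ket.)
-0.4238|00⟩ - 0.566|01⟩ + 0.4238|10⟩ + 0.566|11⟩

H on qubit 0 mixes each pair of kets that differ only in qubit 0: amplitudes (a, b) of (|…0…⟩, |…1…⟩) become ((a + b)/√2, (a − b)/√2). Kets absent from the input have amplitude 0.
(|00⟩, |10⟩): (a, b) = (0, -0.5993) → (-0.4238, 0.4238)
(|01⟩, |11⟩): (a, b) = (0, -0.8005) → (-0.566, 0.566)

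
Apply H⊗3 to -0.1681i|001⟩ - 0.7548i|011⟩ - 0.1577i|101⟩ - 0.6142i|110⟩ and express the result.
-0.5992i|000⟩ + 0.1649i|001⟩ + 0.3688i|010⟩ + 0.06548i|011⟩ - 0.05339i|100⟩ + 0.4877i|101⟩ + 0.04603i|110⟩ - 0.4803i|111⟩

H⊗3 gives amp(|y⟩) = (1/2√2) Σ_x (−1)^(x·y) amp(|x⟩), where x·y is the number of positions in which both x and y have a 1.
|000⟩: (-0.1681i - 0.7548i - 0.1577i - 0.6142i)/(2√2) = -0.5992i
|001⟩: (0.1681i + 0.7548i + 0.1577i - 0.6142i)/(2√2) = 0.1649i
|010⟩: (-0.1681i + 0.7548i - 0.1577i + 0.6142i)/(2√2) = 0.3688i
|011⟩: (0.1681i - 0.7548i + 0.1577i + 0.6142i)/(2√2) = 0.06548i
|100⟩: (-0.1681i - 0.7548i + 0.1577i + 0.6142i)/(2√2) = -0.05339i
|101⟩: (0.1681i + 0.7548i - 0.1577i + 0.6142i)/(2√2) = 0.4877i
|110⟩: (-0.1681i + 0.7548i + 0.1577i - 0.6142i)/(2√2) = 0.04603i
|111⟩: (0.1681i - 0.7548i - 0.1577i - 0.6142i)/(2√2) = -0.4803i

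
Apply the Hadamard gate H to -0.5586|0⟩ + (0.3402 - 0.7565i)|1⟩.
(-0.1544 - 0.5349i)|0⟩ + (-0.6355 + 0.5349i)|1⟩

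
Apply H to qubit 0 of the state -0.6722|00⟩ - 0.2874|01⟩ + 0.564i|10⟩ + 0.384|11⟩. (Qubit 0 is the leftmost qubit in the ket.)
(-0.4753 + 0.3988i)|00⟩ + 0.06831|01⟩ + (-0.4753 - 0.3988i)|10⟩ - 0.4748|11⟩

H on qubit 0 mixes each pair of kets that differ only in qubit 0: amplitudes (a, b) of (|…0…⟩, |…1…⟩) become ((a + b)/√2, (a − b)/√2). Kets absent from the input have amplitude 0.
(|00⟩, |10⟩): (a, b) = (-0.6722, 0.564i) → ((-0.4753 + 0.3988i), (-0.4753 - 0.3988i))
(|01⟩, |11⟩): (a, b) = (-0.2874, 0.384) → (0.06831, -0.4748)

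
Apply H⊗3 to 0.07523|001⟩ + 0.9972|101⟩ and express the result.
0.3792|000⟩ - 0.3792|001⟩ + 0.3792|010⟩ - 0.3792|011⟩ - 0.326|100⟩ + 0.326|101⟩ - 0.326|110⟩ + 0.326|111⟩

H⊗3 gives amp(|y⟩) = (1/2√2) Σ_x (−1)^(x·y) amp(|x⟩), where x·y is the number of positions in which both x and y have a 1.
|000⟩: (0.07523 + 0.9972)/(2√2) = 0.3792
|001⟩: (-0.07523 - 0.9972)/(2√2) = -0.3792
|010⟩: (0.07523 + 0.9972)/(2√2) = 0.3792
|011⟩: (-0.07523 - 0.9972)/(2√2) = -0.3792
|100⟩: (0.07523 - 0.9972)/(2√2) = -0.326
|101⟩: (-0.07523 + 0.9972)/(2√2) = 0.326
|110⟩: (0.07523 - 0.9972)/(2√2) = -0.326
|111⟩: (-0.07523 + 0.9972)/(2√2) = 0.326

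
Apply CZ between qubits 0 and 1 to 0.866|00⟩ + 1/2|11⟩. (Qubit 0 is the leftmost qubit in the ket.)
0.866|00⟩ - 1/2|11⟩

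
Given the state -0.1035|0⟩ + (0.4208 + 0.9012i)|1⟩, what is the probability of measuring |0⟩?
0.01071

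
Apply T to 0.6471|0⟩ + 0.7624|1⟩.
0.6471|0⟩ + (0.5391 + 0.5391i)|1⟩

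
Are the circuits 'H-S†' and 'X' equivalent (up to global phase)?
No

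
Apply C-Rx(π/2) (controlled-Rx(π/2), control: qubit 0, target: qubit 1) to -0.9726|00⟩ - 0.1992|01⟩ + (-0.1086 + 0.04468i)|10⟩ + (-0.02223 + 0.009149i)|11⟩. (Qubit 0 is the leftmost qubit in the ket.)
-0.9726|00⟩ - 0.1992|01⟩ + (-0.07032 + 0.04731i)|10⟩ + (0.01587 + 0.08326i)|11⟩

C-Rx(π/2) leaves the control-|0⟩ kets |00⟩, |01⟩ unchanged and applies Rx(π/2) to qubit 1 on the control-|1⟩ pair (|10⟩, |11⟩).
Rx(π/2) = [[cos(θ/2), −i·sin(θ/2)], [−i·sin(θ/2), cos(θ/2)]]; θ = π/2, cos(θ/2) ≈ 0.707107, sin(θ/2) ≈ 0.707107.
With a = amp(|10⟩) = (-0.1086 + 0.04468i) and b = amp(|11⟩) = (-0.02223 + 0.009149i):
new amp(|10⟩) = (0.707107)·a + (-0.707107i)·b = (-0.07032 + 0.04731i)
new amp(|11⟩) = (-0.707107i)·a + (0.707107)·b = (0.01587 + 0.08326i)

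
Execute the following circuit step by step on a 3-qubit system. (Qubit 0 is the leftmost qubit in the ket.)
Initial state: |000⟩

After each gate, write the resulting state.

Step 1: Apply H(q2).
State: 1/√2|000⟩ + 1/√2|001⟩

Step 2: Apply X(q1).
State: 1/√2|010⟩ + 1/√2|011⟩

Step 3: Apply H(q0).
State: 1/2|010⟩ + 1/2|011⟩ + 1/2|110⟩ + 1/2|111⟩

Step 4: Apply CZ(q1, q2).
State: 1/2|010⟩ - 1/2|011⟩ + 1/2|110⟩ - 1/2|111⟩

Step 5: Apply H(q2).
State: 1/√2|011⟩ + 1/√2|111⟩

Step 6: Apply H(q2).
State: 1/2|010⟩ - 1/2|011⟩ + 1/2|110⟩ - 1/2|111⟩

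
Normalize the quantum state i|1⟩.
i|1⟩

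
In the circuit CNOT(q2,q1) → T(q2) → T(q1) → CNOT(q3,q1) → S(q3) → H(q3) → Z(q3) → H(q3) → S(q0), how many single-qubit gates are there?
7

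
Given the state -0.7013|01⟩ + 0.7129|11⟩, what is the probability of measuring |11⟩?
0.5082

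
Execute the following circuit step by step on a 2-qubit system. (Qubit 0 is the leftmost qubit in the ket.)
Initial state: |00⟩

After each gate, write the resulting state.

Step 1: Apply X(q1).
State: |01⟩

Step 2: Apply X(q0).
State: |11⟩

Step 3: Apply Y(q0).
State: -i|01⟩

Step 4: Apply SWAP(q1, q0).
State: -i|10⟩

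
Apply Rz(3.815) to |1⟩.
(-0.3304 + 0.9438i)|1⟩

Rz(3.815) = [[e^(−iθ/2), 0], [0, e^(iθ/2)]] with e^(±iθ/2) = cos(θ/2) ± i·sin(θ/2); θ = 3.815, cos(θ/2) ≈ -0.330378, sin(θ/2) ≈ 0.943849.
With a = amp(|0⟩) = 0 and b = amp(|1⟩) = 1:
new amp(|0⟩) = (-0.330378 - 0.943849i)·a = 0
new amp(|1⟩) = (-0.330378 + 0.943849i)·b = (-0.3304 + 0.9438i)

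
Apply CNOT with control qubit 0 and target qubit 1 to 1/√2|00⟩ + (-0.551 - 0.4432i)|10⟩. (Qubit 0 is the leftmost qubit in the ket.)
1/√2|00⟩ + (-0.551 - 0.4432i)|11⟩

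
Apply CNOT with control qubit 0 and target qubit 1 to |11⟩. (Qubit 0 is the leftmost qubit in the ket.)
|10⟩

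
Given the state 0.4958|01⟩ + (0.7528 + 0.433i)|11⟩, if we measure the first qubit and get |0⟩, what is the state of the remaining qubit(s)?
|1⟩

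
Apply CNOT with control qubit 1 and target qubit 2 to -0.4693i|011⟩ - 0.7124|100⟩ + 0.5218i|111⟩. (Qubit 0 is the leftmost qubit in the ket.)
-0.4693i|010⟩ - 0.7124|100⟩ + 0.5218i|110⟩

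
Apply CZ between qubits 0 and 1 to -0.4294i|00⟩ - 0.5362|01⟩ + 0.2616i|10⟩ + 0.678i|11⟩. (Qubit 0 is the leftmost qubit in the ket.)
-0.4294i|00⟩ - 0.5362|01⟩ + 0.2616i|10⟩ - 0.678i|11⟩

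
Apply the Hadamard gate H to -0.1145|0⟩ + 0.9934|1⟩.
0.6215|0⟩ - 0.7834|1⟩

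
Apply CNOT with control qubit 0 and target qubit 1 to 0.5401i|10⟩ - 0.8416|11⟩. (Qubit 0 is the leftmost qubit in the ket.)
-0.8416|10⟩ + 0.5401i|11⟩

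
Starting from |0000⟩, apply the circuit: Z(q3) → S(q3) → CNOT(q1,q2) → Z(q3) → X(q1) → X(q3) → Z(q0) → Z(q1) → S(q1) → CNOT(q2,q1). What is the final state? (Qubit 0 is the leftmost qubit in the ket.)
-i|0101⟩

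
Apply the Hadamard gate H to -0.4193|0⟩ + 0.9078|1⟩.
0.3454|0⟩ - 0.9384|1⟩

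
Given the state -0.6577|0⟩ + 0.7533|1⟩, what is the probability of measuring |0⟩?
0.4326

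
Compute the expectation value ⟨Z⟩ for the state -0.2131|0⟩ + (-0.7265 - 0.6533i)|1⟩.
-0.9092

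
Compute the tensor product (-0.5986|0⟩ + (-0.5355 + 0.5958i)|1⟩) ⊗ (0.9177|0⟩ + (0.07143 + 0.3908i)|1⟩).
-0.5493|00⟩ + (-0.04276 - 0.2339i)|01⟩ + (-0.4914 + 0.5468i)|10⟩ + (-0.2711 - 0.1667i)|11⟩

amp(|b₁b₂…⟩) = product of the factor amplitudes for bits b₁, b₂, …; only kets whose every factor amplitude is nonzero survive.
|00⟩: (-0.5986)(0.9177) = -0.5493
|01⟩: (-0.5986)(0.07143 + 0.3908i) = (-0.04276 - 0.2339i)
|10⟩: (-0.5355 + 0.5958i)(0.9177) = (-0.4914 + 0.5468i)
|11⟩: (-0.5355 + 0.5958i)(0.07143 + 0.3908i) = (-0.2711 - 0.1667i)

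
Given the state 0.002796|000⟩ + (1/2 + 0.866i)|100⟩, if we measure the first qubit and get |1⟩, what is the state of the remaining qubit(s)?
(0.5 + 0.866i)|00⟩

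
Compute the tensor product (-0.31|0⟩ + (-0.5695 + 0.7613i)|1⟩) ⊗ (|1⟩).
-0.31|01⟩ + (-0.5695 + 0.7613i)|11⟩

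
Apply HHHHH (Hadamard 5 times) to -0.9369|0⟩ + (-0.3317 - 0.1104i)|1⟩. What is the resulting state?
(-0.897 - 0.07806i)|0⟩ + (-0.4279 + 0.07806i)|1⟩

H² = I, so H^5 = H: a single Hadamard. With (a, b) = (-0.9369, (-0.3317 - 0.1104i)), H gives ((a + b)/√2, (a − b)/√2) = ((-0.897 - 0.07806i), (-0.4279 + 0.07806i)).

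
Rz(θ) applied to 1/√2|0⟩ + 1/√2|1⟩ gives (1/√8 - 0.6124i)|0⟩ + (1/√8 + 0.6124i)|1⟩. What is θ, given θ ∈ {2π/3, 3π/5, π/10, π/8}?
2π/3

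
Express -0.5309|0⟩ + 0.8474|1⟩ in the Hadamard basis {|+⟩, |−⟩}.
0.2238|+⟩ - 0.9746|−⟩

With |ψ⟩ = α|0⟩ + β|1⟩, the Hadamard-basis coefficients are ⟨+|ψ⟩ = (α + β)/√2 and ⟨−|ψ⟩ = (α − β)/√2.
Here α = -0.5309, β = 0.8474: (α + β)/√2 = 0.2238, (α − β)/√2 = -0.9746.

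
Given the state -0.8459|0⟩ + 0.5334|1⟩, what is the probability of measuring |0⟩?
0.7155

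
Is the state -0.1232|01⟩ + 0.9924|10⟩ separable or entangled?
Entangled

Writing the state as a|00⟩ + b|01⟩ + c|10⟩ + d|11⟩, it is a product state iff ad − bc = 0.
Here (a, b, c, d) = (0, -0.1232, 0.9924, 0): ad − bc = (0)(0) − (-0.1232)(0.9924) = 0.1223 ≠ 0, so the state is entangled.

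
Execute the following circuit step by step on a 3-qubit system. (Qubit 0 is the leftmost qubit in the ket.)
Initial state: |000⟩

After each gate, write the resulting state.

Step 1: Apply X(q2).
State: |001⟩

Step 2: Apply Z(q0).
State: |001⟩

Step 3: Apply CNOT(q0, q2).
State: |001⟩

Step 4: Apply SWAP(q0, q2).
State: |100⟩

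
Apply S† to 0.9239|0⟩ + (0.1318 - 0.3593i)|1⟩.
0.9239|0⟩ + (-0.3593 - 0.1318i)|1⟩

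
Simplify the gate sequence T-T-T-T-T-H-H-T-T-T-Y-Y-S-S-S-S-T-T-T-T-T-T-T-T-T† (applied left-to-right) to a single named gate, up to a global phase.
T†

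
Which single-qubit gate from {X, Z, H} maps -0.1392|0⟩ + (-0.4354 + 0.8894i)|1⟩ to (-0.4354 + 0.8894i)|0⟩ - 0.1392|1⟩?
X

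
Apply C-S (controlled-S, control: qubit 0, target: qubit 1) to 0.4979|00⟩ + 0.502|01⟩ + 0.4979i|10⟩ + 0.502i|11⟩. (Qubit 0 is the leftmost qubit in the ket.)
0.4979|00⟩ + 0.502|01⟩ + 0.4979i|10⟩ - 0.502|11⟩

C-S leaves the control-|0⟩ kets |00⟩, |01⟩ unchanged and applies S to qubit 1 on the control-|1⟩ pair (|10⟩, |11⟩).
S = [[1, 0], [0, i]].
With a = amp(|10⟩) = 0.4979i and b = amp(|11⟩) = 0.502i:
new amp(|10⟩) = (1)·a = 0.4979i
new amp(|11⟩) = (i)·b = -0.502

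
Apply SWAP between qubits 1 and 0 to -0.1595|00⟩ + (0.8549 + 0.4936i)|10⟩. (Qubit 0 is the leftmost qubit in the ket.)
-0.1595|00⟩ + (0.8549 + 0.4936i)|01⟩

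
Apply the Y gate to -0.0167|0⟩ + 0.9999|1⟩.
-0.9999i|0⟩ - 0.0167i|1⟩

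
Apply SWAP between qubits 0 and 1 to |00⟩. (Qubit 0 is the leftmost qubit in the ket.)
|00⟩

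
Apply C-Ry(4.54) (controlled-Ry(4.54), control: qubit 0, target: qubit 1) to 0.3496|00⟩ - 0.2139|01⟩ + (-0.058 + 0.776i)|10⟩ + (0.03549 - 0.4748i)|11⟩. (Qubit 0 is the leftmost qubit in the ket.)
0.3496|00⟩ - 0.2139|01⟩ + (0.01017 - 0.136i)|10⟩ + (-0.06723 + 0.8995i)|11⟩

C-Ry(4.54) leaves the control-|0⟩ kets |00⟩, |01⟩ unchanged and applies Ry(4.54) to qubit 1 on the control-|1⟩ pair (|10⟩, |11⟩).
Ry(4.54) = [[cos(θ/2), −sin(θ/2)], [sin(θ/2), cos(θ/2)]]; θ = 4.54, cos(θ/2) ≈ -0.643608, sin(θ/2) ≈ 0.765355.
With a = amp(|10⟩) = (-0.058 + 0.776i) and b = amp(|11⟩) = (0.03549 - 0.4748i):
new amp(|10⟩) = (-0.643608)·a + (-0.765355)·b = (0.01017 - 0.136i)
new amp(|11⟩) = (0.765355)·a + (-0.643608)·b = (-0.06723 + 0.8995i)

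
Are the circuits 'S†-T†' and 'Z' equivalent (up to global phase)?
No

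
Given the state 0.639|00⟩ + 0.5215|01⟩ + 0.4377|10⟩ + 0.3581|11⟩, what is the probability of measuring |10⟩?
0.1916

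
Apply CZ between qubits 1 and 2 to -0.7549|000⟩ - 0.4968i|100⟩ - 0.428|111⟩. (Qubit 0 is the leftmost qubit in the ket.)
-0.7549|000⟩ - 0.4968i|100⟩ + 0.428|111⟩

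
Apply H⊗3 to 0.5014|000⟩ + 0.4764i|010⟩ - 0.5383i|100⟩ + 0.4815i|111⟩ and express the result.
(0.1773 + 0.1484i)|000⟩ + (0.1773 - 0.1921i)|001⟩ + (0.1773 - 0.529i)|010⟩ + (0.1773 - 0.1885i)|011⟩ + (0.1773 + 0.1885i)|100⟩ + (0.1773 + 0.529i)|101⟩ + (0.1773 + 0.1921i)|110⟩ + (0.1773 - 0.1484i)|111⟩

H⊗3 gives amp(|y⟩) = (1/2√2) Σ_x (−1)^(x·y) amp(|x⟩), where x·y is the number of positions in which both x and y have a 1.
|000⟩: (0.5014 + 0.4764i - 0.5383i + 0.4815i)/(2√2) = (0.1773 + 0.1484i)
|001⟩: (0.5014 + 0.4764i - 0.5383i - 0.4815i)/(2√2) = (0.1773 - 0.1921i)
|010⟩: (0.5014 - 0.4764i - 0.5383i - 0.4815i)/(2√2) = (0.1773 - 0.529i)
|011⟩: (0.5014 - 0.4764i - 0.5383i + 0.4815i)/(2√2) = (0.1773 - 0.1885i)
|100⟩: (0.5014 + 0.4764i + 0.5383i - 0.4815i)/(2√2) = (0.1773 + 0.1885i)
|101⟩: (0.5014 + 0.4764i + 0.5383i + 0.4815i)/(2√2) = (0.1773 + 0.529i)
|110⟩: (0.5014 - 0.4764i + 0.5383i + 0.4815i)/(2√2) = (0.1773 + 0.1921i)
|111⟩: (0.5014 - 0.4764i + 0.5383i - 0.4815i)/(2√2) = (0.1773 - 0.1484i)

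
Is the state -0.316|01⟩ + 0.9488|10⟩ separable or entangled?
Entangled

Writing the state as a|00⟩ + b|01⟩ + c|10⟩ + d|11⟩, it is a product state iff ad − bc = 0.
Here (a, b, c, d) = (0, -0.316, 0.9488, 0): ad − bc = (0)(0) − (-0.316)(0.9488) = 0.2998 ≠ 0, so the state is entangled.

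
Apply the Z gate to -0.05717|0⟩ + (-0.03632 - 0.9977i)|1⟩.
-0.05717|0⟩ + (0.03632 + 0.9977i)|1⟩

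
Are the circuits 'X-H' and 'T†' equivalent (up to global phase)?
No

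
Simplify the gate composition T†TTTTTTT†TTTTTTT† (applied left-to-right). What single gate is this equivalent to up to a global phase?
T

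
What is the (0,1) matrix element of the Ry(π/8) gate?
-0.1951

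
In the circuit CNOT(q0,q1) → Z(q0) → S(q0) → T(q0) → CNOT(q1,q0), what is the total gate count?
5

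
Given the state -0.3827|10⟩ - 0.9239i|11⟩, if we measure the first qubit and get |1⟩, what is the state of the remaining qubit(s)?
-0.3827|0⟩ - 0.9239i|1⟩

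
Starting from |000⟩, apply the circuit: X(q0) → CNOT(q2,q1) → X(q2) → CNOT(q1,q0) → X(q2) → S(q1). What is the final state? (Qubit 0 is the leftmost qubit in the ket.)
|100⟩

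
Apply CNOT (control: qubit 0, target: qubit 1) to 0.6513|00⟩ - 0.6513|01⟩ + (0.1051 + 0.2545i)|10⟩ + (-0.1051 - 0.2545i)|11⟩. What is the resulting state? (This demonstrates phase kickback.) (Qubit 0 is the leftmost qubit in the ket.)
0.6513|00⟩ - 0.6513|01⟩ + (-0.1051 - 0.2545i)|10⟩ + (0.1051 + 0.2545i)|11⟩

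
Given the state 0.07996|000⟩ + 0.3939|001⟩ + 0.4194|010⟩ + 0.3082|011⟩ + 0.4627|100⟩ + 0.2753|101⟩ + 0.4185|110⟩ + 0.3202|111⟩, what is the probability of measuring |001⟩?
0.1552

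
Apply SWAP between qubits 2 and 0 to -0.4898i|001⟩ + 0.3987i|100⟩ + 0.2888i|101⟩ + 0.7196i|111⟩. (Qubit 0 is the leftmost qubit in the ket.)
0.3987i|001⟩ - 0.4898i|100⟩ + 0.2888i|101⟩ + 0.7196i|111⟩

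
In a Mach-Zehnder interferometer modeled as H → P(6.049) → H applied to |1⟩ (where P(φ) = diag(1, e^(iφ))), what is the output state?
(0.01365 + 0.116i)|0⟩ + (0.9864 - 0.116i)|1⟩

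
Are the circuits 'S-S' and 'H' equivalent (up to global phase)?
No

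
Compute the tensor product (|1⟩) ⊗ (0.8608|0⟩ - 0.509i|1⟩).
0.8608|10⟩ - 0.509i|11⟩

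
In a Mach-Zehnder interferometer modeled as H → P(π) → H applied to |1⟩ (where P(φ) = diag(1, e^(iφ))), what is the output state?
|0⟩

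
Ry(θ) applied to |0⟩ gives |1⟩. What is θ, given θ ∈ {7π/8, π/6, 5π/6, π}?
π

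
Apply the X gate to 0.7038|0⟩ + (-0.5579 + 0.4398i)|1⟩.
(-0.5579 + 0.4398i)|0⟩ + 0.7038|1⟩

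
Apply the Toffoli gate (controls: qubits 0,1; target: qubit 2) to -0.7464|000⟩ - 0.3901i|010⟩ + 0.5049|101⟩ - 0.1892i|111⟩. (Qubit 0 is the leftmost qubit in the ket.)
-0.7464|000⟩ - 0.3901i|010⟩ + 0.5049|101⟩ - 0.1892i|110⟩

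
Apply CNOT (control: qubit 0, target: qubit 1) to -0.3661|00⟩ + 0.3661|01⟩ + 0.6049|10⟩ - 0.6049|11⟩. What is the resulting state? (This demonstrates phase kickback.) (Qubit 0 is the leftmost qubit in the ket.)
-0.3661|00⟩ + 0.3661|01⟩ - 0.6049|10⟩ + 0.6049|11⟩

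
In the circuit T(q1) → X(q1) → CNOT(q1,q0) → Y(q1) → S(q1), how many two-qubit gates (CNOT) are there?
1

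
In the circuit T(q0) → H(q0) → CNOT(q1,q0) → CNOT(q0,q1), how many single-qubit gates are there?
2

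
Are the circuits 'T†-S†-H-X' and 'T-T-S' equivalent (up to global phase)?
No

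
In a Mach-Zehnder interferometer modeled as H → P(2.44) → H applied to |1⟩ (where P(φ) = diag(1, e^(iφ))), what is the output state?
(0.8819 - 0.3227i)|0⟩ + (0.1181 + 0.3227i)|1⟩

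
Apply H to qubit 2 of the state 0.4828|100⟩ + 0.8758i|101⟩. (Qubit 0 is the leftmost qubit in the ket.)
(0.3414 + 0.6193i)|100⟩ + (0.3414 - 0.6193i)|101⟩

H on qubit 2 mixes each pair of kets that differ only in qubit 2: amplitudes (a, b) of (|…0…⟩, |…1…⟩) become ((a + b)/√2, (a − b)/√2). Kets absent from the input have amplitude 0.
(|100⟩, |101⟩): (a, b) = (0.4828, 0.8758i) → ((0.3414 + 0.6193i), (0.3414 - 0.6193i))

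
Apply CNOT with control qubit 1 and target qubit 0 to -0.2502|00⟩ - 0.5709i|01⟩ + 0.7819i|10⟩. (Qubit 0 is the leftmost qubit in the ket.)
-0.2502|00⟩ + 0.7819i|10⟩ - 0.5709i|11⟩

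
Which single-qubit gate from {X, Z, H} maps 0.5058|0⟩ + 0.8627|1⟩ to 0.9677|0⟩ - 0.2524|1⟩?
H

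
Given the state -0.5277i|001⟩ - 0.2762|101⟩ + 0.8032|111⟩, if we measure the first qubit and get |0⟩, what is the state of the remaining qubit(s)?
-i|01⟩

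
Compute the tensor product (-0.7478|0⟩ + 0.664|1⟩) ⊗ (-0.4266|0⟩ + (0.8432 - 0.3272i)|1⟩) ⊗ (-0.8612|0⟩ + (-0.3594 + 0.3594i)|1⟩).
-0.2747|000⟩ + (-0.1147 + 0.1147i)|001⟩ + (0.543 - 0.2107i)|010⟩ + (0.1387 - 0.3146i)|011⟩ + 0.2439|100⟩ + (0.1018 - 0.1018i)|101⟩ + (-0.4822 + 0.1871i)|110⟩ + (-0.1231 + 0.2793i)|111⟩

amp(|b₁b₂…⟩) = product of the factor amplitudes for bits b₁, b₂, …; only kets whose every factor amplitude is nonzero survive.
|000⟩: (-0.7478)(-0.4266)(-0.8612) = -0.2747
|001⟩: (-0.7478)(-0.4266)(-0.3594 + 0.3594i) = (-0.1147 + 0.1147i)
|010⟩: (-0.7478)(0.8432 - 0.3272i)(-0.8612) = (0.543 - 0.2107i)
|011⟩: (-0.7478)(0.8432 - 0.3272i)(-0.3594 + 0.3594i) = (0.1387 - 0.3146i)
|100⟩: (0.664)(-0.4266)(-0.8612) = 0.2439
|101⟩: (0.664)(-0.4266)(-0.3594 + 0.3594i) = (0.1018 - 0.1018i)
|110⟩: (0.664)(0.8432 - 0.3272i)(-0.8612) = (-0.4822 + 0.1871i)
|111⟩: (0.664)(0.8432 - 0.3272i)(-0.3594 + 0.3594i) = (-0.1231 + 0.2793i)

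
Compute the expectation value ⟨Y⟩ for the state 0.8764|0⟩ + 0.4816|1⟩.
0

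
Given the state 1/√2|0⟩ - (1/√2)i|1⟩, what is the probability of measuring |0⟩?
1/2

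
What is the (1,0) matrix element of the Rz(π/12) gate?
0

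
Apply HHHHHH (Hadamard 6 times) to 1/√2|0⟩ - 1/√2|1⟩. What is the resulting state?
1/√2|0⟩ - 1/√2|1⟩

H² = I, so an even number of Hadamards cancels: H^6 = I and the state is unchanged.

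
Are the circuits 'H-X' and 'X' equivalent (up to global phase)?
No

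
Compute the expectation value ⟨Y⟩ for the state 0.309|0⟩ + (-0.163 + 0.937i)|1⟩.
0.5791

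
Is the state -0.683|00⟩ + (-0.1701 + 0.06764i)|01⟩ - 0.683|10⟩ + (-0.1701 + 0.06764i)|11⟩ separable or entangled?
Separable

Writing the state as a|00⟩ + b|01⟩ + c|10⟩ + d|11⟩, it is a product state iff ad − bc = 0.
Here (a, b, c, d) = (-0.683, (-0.1701 + 0.06764i), -0.683, (-0.1701 + 0.06764i)): ad − bc = (-0.683)(-0.1701 + 0.06764i) − (-0.1701 + 0.06764i)(-0.683) = 0, so the state is separable.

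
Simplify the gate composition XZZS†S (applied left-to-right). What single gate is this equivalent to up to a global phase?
X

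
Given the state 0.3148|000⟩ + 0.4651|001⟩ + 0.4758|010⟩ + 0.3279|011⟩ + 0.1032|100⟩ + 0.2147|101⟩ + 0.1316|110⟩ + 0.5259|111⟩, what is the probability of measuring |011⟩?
0.1075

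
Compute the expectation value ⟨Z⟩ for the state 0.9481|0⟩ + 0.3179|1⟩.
0.7978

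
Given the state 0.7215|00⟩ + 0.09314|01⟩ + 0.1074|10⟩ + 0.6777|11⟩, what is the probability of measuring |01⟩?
0.008675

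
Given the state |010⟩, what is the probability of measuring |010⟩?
1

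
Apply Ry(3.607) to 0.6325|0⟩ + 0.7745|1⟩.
-0.8995|0⟩ + 0.4368|1⟩

Ry(3.607) = [[cos(θ/2), −sin(θ/2)], [sin(θ/2), cos(θ/2)]]; θ = 3.607, cos(θ/2) ≈ -0.230609, sin(θ/2) ≈ 0.973046.
With a = amp(|0⟩) = 0.6325 and b = amp(|1⟩) = 0.7745:
new amp(|0⟩) = (-0.230609)·a + (-0.973046)·b = -0.8995
new amp(|1⟩) = (0.973046)·a + (-0.230609)·b = 0.4368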